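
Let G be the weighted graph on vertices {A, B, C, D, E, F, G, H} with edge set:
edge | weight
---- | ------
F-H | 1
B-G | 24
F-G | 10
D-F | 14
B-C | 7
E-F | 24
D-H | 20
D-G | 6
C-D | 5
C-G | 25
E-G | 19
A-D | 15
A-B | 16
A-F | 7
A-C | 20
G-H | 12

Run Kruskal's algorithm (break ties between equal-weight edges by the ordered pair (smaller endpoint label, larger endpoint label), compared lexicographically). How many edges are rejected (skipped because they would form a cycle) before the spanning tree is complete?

Kruskal's algorithm — process edges by increasing weight (ties by edge label):
F-H (1): add — endpoints in different components.
C-D (5): add — endpoints in different components.
D-G (6): add — endpoints in different components.
A-F (7): add — endpoints in different components.
B-C (7): add — endpoints in different components.
F-G (10): add — endpoints in different components.
G-H (12): skip — G and H already connected.
D-F (14): skip — D and F already connected.
A-D (15): skip — A and D already connected.
A-B (16): skip — A and B already connected.
E-G (19): add — endpoints in different components.
Edges rejected before the tree was complete: 4.

4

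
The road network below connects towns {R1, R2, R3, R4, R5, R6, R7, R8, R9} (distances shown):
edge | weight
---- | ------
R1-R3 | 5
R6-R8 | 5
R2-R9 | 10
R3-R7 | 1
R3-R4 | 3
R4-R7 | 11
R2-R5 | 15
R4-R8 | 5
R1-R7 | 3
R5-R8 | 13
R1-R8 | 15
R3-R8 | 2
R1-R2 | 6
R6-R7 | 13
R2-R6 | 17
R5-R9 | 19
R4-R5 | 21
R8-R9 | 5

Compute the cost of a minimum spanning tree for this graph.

Kruskal: consider edges lightest-first.
R3-R7 (1): add — endpoints in different components.
R3-R8 (2): add — endpoints in different components.
R1-R7 (3): add — endpoints in different components.
R3-R4 (3): add — endpoints in different components.
R1-R3 (5): skip — R1 and R3 already connected.
R4-R8 (5): skip — R4 and R8 already connected.
R6-R8 (5): add — endpoints in different components.
R8-R9 (5): add — endpoints in different components.
R1-R2 (6): add — endpoints in different components.
R2-R9 (10): skip — R9 and R2 already connected.
R4-R7 (11): skip — R4 and R7 already connected.
R5-R8 (13): add — endpoints in different components.
MST edges: R3-R7, R3-R8, R1-R7, R3-R4, R6-R8, R8-R9, R1-R2, R5-R8; total weight 1+2+3+3+5+5+6+13 = 38.

38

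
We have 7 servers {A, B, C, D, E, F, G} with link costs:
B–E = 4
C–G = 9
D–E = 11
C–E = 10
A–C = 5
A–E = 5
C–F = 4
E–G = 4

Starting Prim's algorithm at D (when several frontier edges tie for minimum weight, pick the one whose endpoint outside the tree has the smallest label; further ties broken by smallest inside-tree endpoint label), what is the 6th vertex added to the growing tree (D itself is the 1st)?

C

Grow the tree from D using Prim:
Step 1: frontier [D–E 11] → take D–E (11); add E.
Step 2: frontier [B–E 4, E–G 4, A–E 5, C–E 10] → take B–E (4); add B.
Step 3: frontier [E–G 4, A–E 5, C–E 10] → take E–G (4); add G.
Step 4: frontier [A–E 5, C–E 10, C–G 9] → take A–E (5); add A.
Step 5: frontier [A–C 5, C–E 10, C–G 9] → take A–C (5); add C.
Step 6: frontier [C–F 4] → take C–F (4); add F.
Vertex order: D, E, B, G, A, C, F. The 6th vertex is C.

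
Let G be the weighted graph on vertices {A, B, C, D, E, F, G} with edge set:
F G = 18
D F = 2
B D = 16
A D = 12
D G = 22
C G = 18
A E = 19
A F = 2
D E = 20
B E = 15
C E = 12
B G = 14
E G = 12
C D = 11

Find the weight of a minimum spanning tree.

53

Sort edges by weight, then run Kruskal:
A F (2): add. Components now {A,F} {B} {C} {D} {E} {G}
D F (2): add. Components now {A,D,F} {B} {C} {E} {G}
C D (11): add. Components now {A,C,D,F} {B} {E} {G}
A D (12): skip — A and D already connected.
C E (12): add. Components now {A,C,D,E,F} {B} {G}
E G (12): add. Components now {A,C,D,E,F,G} {B}
B G (14): add. Components now {A,B,C,D,E,F,G}
MST edges: A F, D F, C D, C E, E G, B G; total weight 2+2+11+12+12+14 = 53.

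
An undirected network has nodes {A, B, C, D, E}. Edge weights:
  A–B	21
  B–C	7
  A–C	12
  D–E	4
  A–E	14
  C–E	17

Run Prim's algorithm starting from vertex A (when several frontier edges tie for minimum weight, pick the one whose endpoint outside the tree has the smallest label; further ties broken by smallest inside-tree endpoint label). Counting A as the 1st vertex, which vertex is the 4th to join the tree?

Grow the tree from A using Prim:
Step 1: frontier [A–C 12, A–E 14, A–B 21] → take A–C (12); add C.
Step 2: frontier [A–E 14, A–B 21, B–C 7, C–E 17] → take B–C (7); add B.
Step 3: frontier [A–E 14, C–E 17] → take A–E (14); add E.
Step 4: frontier [D–E 4] → take D–E (4); add D.
Vertex order: A, C, B, E, D. The 4th vertex is E.

E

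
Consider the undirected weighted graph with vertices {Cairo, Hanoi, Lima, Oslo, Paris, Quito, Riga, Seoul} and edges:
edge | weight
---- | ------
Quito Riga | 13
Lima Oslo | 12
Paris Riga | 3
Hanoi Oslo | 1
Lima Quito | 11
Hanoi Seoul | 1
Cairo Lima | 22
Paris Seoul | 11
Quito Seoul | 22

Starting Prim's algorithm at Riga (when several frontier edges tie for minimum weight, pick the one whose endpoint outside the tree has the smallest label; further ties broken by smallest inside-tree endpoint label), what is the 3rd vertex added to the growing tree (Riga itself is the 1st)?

Grow the tree from Riga using Prim:
Step 1: cheapest edge leaving the tree is Paris Riga (3); add Paris.
Step 2: cheapest edge leaving the tree is Paris Seoul (11); add Seoul.
Step 3: cheapest edge leaving the tree is Hanoi Seoul (1); add Hanoi.
Step 4: cheapest edge leaving the tree is Hanoi Oslo (1); add Oslo.
Step 5: cheapest edge leaving the tree is Lima Oslo (12); add Lima.
Step 6: cheapest edge leaving the tree is Lima Quito (11); add Quito.
Step 7: cheapest edge leaving the tree is Cairo Lima (22); add Cairo.
Vertex order: Riga, Paris, Seoul, Hanoi, Oslo, Lima, Quito, Cairo. The 3rd vertex is Seoul.

Seoul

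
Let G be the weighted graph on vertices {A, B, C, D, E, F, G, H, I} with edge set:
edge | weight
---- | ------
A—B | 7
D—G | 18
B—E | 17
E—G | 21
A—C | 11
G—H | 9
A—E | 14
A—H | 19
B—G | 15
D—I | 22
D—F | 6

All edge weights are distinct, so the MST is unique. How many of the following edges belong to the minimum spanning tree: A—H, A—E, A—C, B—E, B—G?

3

Kruskal's algorithm — process edges by increasing weight (ties by edge label):
D—F (6): add — endpoints in different components.
A—B (7): add — endpoints in different components.
G—H (9): add — endpoints in different components.
A—C (11): add — endpoints in different components.
A—E (14): add — endpoints in different components.
B—G (15): add — endpoints in different components.
B—E (17): skip — B and E already connected.
D—G (18): add — endpoints in different components.
A—H (19): skip — A and H already connected.
E—G (21): skip — E and G already connected.
D—I (22): add — endpoints in different components.
MST edge set: {D—F, A—B, G—H, A—C, A—E, B—G, D—G, D—I}.
Of the listed edges, {A—E, A—C, B—G} are in the MST → 3.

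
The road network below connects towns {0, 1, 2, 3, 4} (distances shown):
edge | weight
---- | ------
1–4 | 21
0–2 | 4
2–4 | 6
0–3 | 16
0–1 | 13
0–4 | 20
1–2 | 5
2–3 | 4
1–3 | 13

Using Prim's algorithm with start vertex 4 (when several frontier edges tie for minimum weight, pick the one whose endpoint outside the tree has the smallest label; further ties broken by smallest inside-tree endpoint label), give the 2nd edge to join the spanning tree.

Prim, starting at 4.
Step 1: cheapest edge leaving the tree is 2–4 (6); add 2.
Step 2: cheapest edge leaving the tree is 0–2 (4); add 0.
Step 3: cheapest edge leaving the tree is 2–3 (4); add 3.
Step 4: cheapest edge leaving the tree is 1–2 (5); add 1.
The 2nd edge added is 0–2.

0-2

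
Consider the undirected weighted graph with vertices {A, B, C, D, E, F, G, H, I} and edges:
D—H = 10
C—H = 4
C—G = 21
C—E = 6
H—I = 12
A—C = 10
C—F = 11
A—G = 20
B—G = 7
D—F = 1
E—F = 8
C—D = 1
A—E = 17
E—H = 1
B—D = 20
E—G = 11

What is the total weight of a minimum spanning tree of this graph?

47

Sort edges by weight, then run Kruskal:
C—D (1): add — endpoints in different components.
D—F (1): add — endpoints in different components.
E—H (1): add — endpoints in different components.
C—H (4): add — endpoints in different components.
C—E (6): skip — C and E already connected.
B—G (7): add — endpoints in different components.
E—F (8): skip — E and F already connected.
A—C (10): add — endpoints in different components.
D—H (10): skip — D and H already connected.
C—F (11): skip — C and F already connected.
E—G (11): add — endpoints in different components.
H—I (12): add — endpoints in different components.
MST edges: C—D, D—F, E—H, C—H, B—G, A—C, E—G, H—I; total weight 1+1+1+4+7+10+11+12 = 47.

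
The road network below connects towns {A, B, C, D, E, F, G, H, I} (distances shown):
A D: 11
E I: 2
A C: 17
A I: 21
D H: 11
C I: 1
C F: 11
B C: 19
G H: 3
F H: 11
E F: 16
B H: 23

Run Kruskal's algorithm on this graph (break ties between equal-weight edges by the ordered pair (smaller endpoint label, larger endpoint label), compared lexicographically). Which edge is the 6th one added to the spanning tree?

Sort edges by weight, then run Kruskal:
C I (1): add — endpoints in different components.
E I (2): add — endpoints in different components.
G H (3): add — endpoints in different components.
A D (11): add — endpoints in different components.
C F (11): add — endpoints in different components.
D H (11): add — endpoints in different components.
F H (11): add — endpoints in different components.
E F (16): skip — E and F already connected.
A C (17): skip — A and C already connected.
B C (19): add — endpoints in different components.
The 6th edge added is D H.

D-H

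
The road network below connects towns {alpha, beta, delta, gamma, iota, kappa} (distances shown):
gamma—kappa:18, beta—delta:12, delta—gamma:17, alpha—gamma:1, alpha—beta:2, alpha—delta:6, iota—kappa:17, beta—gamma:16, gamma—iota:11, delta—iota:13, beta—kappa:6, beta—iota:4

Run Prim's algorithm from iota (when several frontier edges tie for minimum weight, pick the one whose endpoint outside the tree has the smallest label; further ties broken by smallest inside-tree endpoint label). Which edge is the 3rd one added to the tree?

Prim, starting at iota.
Step 1: cheapest edge leaving the tree is beta—iota (4); add beta.
Step 2: cheapest edge leaving the tree is alpha—beta (2); add alpha.
Step 3: cheapest edge leaving the tree is alpha—gamma (1); add gamma.
Step 4: cheapest edge leaving the tree is alpha—delta (6); add delta.
Step 5: cheapest edge leaving the tree is beta—kappa (6); add kappa.
The 3rd edge added is alpha—gamma.

alpha-gamma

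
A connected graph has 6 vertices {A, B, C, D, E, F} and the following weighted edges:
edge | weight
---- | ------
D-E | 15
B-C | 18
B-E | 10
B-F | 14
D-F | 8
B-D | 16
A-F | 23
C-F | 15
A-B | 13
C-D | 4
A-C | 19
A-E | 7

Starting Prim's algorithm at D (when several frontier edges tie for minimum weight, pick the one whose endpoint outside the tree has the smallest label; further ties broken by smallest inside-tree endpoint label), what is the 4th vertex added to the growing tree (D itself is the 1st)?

B

Prim, starting at D.
Step 1: cheapest edge leaving the tree is C-D (4); add C.
Step 2: cheapest edge leaving the tree is D-F (8); add F.
Step 3: cheapest edge leaving the tree is B-F (14); add B.
Step 4: cheapest edge leaving the tree is B-E (10); add E.
Step 5: cheapest edge leaving the tree is A-E (7); add A.
Vertex order: D, C, F, B, E, A. The 4th vertex is B.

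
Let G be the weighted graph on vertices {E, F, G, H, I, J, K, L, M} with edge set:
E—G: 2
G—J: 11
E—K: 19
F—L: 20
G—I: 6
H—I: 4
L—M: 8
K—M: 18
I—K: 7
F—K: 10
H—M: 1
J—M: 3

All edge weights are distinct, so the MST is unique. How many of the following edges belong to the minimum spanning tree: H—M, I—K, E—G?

3

Kruskal: consider edges lightest-first.
H—M (1): add — endpoints in different components.
E—G (2): add — endpoints in different components.
J—M (3): add — endpoints in different components.
H—I (4): add — endpoints in different components.
G—I (6): add — endpoints in different components.
I—K (7): add — endpoints in different components.
L—M (8): add — endpoints in different components.
F—K (10): add — endpoints in different components.
MST edge set: {H—M, E—G, J—M, H—I, G—I, I—K, L—M, F—K}.
Of the listed edges, {H—M, I—K, E—G} are in the MST → 3.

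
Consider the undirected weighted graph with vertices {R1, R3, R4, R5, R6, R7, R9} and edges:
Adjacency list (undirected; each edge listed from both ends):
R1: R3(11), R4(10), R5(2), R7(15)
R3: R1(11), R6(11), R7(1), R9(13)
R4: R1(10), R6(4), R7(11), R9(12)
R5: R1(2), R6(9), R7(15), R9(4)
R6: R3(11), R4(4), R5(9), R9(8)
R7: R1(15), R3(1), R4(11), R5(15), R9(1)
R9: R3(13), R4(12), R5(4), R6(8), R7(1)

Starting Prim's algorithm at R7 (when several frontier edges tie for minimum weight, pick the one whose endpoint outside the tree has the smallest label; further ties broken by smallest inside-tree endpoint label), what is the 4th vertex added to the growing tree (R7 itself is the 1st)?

R5

Prim's algorithm from R7:
Step 1: cheapest edge leaving the tree is R3—R7 (1); add R3.
Step 2: cheapest edge leaving the tree is R7—R9 (1); add R9.
Step 3: cheapest edge leaving the tree is R5—R9 (4); add R5.
Step 4: cheapest edge leaving the tree is R1—R5 (2); add R1.
Step 5: cheapest edge leaving the tree is R6—R9 (8); add R6.
Step 6: cheapest edge leaving the tree is R4—R6 (4); add R4.
Vertex order: R7, R3, R9, R5, R1, R6, R4. The 4th vertex is R5.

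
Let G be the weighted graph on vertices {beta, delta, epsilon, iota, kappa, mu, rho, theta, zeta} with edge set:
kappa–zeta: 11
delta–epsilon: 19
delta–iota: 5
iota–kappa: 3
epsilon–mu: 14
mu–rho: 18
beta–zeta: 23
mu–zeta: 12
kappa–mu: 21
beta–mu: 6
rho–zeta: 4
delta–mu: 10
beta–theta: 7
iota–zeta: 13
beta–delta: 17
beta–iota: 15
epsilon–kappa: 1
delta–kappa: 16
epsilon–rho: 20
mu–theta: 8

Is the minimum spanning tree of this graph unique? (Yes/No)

Yes

Sort edges by weight, then run Kruskal:
epsilon–kappa (1): add — endpoints in different components.
iota–kappa (3): add — endpoints in different components.
rho–zeta (4): add — endpoints in different components.
delta–iota (5): add — endpoints in different components.
beta–mu (6): add — endpoints in different components.
beta–theta (7): add — endpoints in different components.
mu–theta (8): skip — mu and theta already connected.
delta–mu (10): add — endpoints in different components.
kappa–zeta (11): add — endpoints in different components.
Every non-tree edge has weight strictly greater than the heaviest edge on the tree path between its endpoints, so the MST is unique.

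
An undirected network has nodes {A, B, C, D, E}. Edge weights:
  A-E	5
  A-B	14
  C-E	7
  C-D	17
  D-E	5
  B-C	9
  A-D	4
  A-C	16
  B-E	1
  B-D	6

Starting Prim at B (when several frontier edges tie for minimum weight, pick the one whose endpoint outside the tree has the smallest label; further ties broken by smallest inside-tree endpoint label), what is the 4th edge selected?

C-E

Prim, starting at B.
Step 1: frontier [B-E 1, B-D 6, B-C 9, A-B 14] → take B-E (1); add E.
Step 2: frontier [B-D 6, B-C 9, A-B 14, A-E 5, D-E 5, C-E 7] → take A-E (5); add A.
Step 3: frontier [A-D 4, A-C 16, B-D 6, B-C 9, D-E 5, C-E 7] → take A-D (4); add D.
Step 4: frontier [A-C 16, B-C 9, C-D 17, C-E 7] → take C-E (7); add C.
The 4th edge added is C-E.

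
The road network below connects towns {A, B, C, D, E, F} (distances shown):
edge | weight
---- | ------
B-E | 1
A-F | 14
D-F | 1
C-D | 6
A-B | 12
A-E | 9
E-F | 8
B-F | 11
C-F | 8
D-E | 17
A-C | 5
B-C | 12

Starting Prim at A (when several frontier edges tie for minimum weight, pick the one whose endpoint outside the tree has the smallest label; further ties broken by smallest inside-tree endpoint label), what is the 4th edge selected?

Prim's algorithm from A:
Step 1: cheapest edge leaving the tree is A-C (5); add C.
Step 2: cheapest edge leaving the tree is C-D (6); add D.
Step 3: cheapest edge leaving the tree is D-F (1); add F.
Step 4: cheapest edge leaving the tree is E-F (8); add E.
Step 5: cheapest edge leaving the tree is B-E (1); add B.
The 4th edge added is E-F.

E-F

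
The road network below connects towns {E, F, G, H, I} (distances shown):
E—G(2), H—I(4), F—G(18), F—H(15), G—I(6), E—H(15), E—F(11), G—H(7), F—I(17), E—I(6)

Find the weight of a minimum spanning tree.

Sort edges by weight, then run Kruskal:
E—G (2): add. Components now {E,G} {F} {H} {I}
H—I (4): add. Components now {E,G} {F} {H,I}
E—I (6): add. Components now {E,G,H,I} {F}
G—I (6): skip — G and I already connected.
G—H (7): skip — G and H already connected.
E—F (11): add. Components now {E,F,G,H,I}
MST edges: E—G, H—I, E—I, E—F; total weight 2+4+6+11 = 23.

23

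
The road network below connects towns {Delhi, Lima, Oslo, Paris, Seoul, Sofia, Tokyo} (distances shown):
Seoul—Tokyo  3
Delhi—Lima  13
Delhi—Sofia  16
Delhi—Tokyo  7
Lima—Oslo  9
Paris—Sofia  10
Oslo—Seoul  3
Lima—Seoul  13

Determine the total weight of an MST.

48

Sort edges by weight, then run Kruskal:
Oslo—Seoul (3): add — endpoints in different components.
Seoul—Tokyo (3): add — endpoints in different components.
Delhi—Tokyo (7): add — endpoints in different components.
Lima—Oslo (9): add — endpoints in different components.
Paris—Sofia (10): add — endpoints in different components.
Delhi—Lima (13): skip — Lima and Delhi already connected.
Lima—Seoul (13): skip — Seoul and Lima already connected.
Delhi—Sofia (16): add — endpoints in different components.
MST edges: Oslo—Seoul, Seoul—Tokyo, Delhi—Tokyo, Lima—Oslo, Paris—Sofia, Delhi—Sofia; total weight 3+3+7+9+10+16 = 48.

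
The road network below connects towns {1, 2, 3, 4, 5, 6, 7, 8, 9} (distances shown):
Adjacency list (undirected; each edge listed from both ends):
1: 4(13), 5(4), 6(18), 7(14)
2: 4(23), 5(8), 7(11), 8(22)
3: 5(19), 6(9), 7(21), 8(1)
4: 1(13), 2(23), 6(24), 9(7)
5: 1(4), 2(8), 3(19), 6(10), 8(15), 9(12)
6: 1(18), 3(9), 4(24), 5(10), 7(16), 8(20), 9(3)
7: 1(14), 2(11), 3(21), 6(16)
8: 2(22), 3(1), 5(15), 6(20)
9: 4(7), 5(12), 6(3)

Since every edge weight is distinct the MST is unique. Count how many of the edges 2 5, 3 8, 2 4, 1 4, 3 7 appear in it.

Sort edges by weight, then run Kruskal:
3 8 (1): add — endpoints in different components.
6 9 (3): add — endpoints in different components.
1 5 (4): add — endpoints in different components.
4 9 (7): add — endpoints in different components.
2 5 (8): add — endpoints in different components.
3 6 (9): add — endpoints in different components.
5 6 (10): add — endpoints in different components.
2 7 (11): add — endpoints in different components.
MST edge set: {3 8, 6 9, 1 5, 4 9, 2 5, 3 6, 5 6, 2 7}.
Of the listed edges, {2 5, 3 8} are in the MST → 2.

2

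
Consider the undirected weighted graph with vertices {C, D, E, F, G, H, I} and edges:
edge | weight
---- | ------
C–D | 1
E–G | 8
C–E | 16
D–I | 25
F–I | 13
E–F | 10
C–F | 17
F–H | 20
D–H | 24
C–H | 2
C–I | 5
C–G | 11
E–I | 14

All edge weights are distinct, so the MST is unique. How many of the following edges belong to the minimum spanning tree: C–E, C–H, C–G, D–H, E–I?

Sort edges by weight, then run Kruskal:
C–D (1): add — endpoints in different components.
C–H (2): add — endpoints in different components.
C–I (5): add — endpoints in different components.
E–G (8): add — endpoints in different components.
E–F (10): add — endpoints in different components.
C–G (11): add — endpoints in different components.
MST edge set: {C–D, C–H, C–I, E–G, E–F, C–G}.
Of the listed edges, {C–H, C–G} are in the MST → 2.

2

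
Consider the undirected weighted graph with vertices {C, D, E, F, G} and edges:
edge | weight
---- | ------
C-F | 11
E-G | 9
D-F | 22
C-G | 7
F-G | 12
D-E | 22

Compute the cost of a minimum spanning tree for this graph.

49

Kruskal: consider edges lightest-first.
C-G (7): add. Components now {C,G} {D} {E} {F}
E-G (9): add. Components now {C,E,G} {D} {F}
C-F (11): add. Components now {C,E,F,G} {D}
F-G (12): skip — F and G already connected.
D-E (22): add. Components now {C,D,E,F,G}
MST edges: C-G, E-G, C-F, D-E; total weight 7+9+11+22 = 49.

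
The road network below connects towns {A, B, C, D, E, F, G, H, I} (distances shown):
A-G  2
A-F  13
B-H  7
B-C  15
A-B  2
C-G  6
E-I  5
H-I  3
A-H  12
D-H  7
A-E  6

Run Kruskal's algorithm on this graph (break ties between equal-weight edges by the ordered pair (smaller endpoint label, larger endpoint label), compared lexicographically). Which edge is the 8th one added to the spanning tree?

Kruskal's algorithm — process edges by increasing weight (ties by edge label):
A-B (2): add — endpoints in different components.
A-G (2): add — endpoints in different components.
H-I (3): add — endpoints in different components.
E-I (5): add — endpoints in different components.
A-E (6): add — endpoints in different components.
C-G (6): add — endpoints in different components.
B-H (7): skip — B and H already connected.
D-H (7): add — endpoints in different components.
A-H (12): skip — A and H already connected.
A-F (13): add — endpoints in different components.
The 8th edge added is A-F.

A-F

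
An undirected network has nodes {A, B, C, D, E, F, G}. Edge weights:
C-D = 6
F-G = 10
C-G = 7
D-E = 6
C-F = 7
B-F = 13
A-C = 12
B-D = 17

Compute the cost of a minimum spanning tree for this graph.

51

Kruskal: consider edges lightest-first.
C-D (6): add. Components now {A} {B} {C,D} {E} {F} {G}
D-E (6): add. Components now {A} {B} {C,D,E} {F} {G}
C-F (7): add. Components now {A} {B} {C,D,E,F} {G}
C-G (7): add. Components now {A} {B} {C,D,E,F,G}
F-G (10): skip — F and G already connected.
A-C (12): add. Components now {A,C,D,E,F,G} {B}
B-F (13): add. Components now {A,B,C,D,E,F,G}
MST edges: C-D, D-E, C-F, C-G, A-C, B-F; total weight 6+6+7+7+12+13 = 51.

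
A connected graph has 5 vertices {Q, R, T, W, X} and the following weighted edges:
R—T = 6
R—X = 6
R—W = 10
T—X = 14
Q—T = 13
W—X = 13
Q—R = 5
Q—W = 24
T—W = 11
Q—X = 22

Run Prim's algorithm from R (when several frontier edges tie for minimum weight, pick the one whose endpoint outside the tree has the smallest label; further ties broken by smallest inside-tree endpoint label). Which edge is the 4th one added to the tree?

R-W

Grow the tree from R using Prim:
Step 1: frontier [Q—R 5, R—T 6, R—X 6, R—W 10] → take Q—R (5); add Q.
Step 2: frontier [Q—T 13, Q—X 22, Q—W 24, R—T 6, R—X 6, R—W 10] → take R—T (6); add T.
Step 3: frontier [Q—X 22, Q—W 24, R—X 6, R—W 10, T—W 11, T—X 14] → take R—X (6); add X.
Step 4: frontier [Q—W 24, R—W 10, T—W 11, W—X 13] → take R—W (10); add W.
The 4th edge added is R—W.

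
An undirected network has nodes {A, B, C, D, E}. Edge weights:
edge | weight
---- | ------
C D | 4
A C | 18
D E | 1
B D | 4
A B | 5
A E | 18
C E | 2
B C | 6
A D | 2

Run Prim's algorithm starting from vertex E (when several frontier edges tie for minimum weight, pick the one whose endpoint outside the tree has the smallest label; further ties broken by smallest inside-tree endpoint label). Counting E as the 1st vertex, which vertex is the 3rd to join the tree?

Grow the tree from E using Prim:
Step 1: frontier [D E 1, C E 2, A E 18] → take D E (1); add D.
Step 2: frontier [A D 2, B D 4, C D 4, C E 2, A E 18] → take A D (2); add A.
Step 3: frontier [A B 5, A C 18, B D 4, C D 4, C E 2] → take C E (2); add C.
Step 4: frontier [A B 5, B C 6, B D 4] → take B D (4); add B.
Vertex order: E, D, A, C, B. The 3rd vertex is A.

A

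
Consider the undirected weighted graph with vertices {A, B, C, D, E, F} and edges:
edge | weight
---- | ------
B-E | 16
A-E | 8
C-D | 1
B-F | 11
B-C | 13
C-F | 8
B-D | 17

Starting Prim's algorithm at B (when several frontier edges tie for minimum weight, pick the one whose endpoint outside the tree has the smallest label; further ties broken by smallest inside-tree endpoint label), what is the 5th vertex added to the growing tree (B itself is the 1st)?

E

Prim's algorithm from B:
Step 1: cheapest edge leaving the tree is B-F (11); add F.
Step 2: cheapest edge leaving the tree is C-F (8); add C.
Step 3: cheapest edge leaving the tree is C-D (1); add D.
Step 4: cheapest edge leaving the tree is B-E (16); add E.
Step 5: cheapest edge leaving the tree is A-E (8); add A.
Vertex order: B, F, C, D, E, A. The 5th vertex is E.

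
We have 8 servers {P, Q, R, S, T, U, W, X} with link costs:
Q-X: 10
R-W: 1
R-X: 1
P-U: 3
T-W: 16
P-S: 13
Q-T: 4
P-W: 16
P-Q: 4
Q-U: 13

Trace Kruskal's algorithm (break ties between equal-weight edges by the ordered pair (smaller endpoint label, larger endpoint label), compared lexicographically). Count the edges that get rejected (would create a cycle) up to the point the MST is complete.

0

Sort edges by weight, then run Kruskal:
R-W (1): add — endpoints in different components.
R-X (1): add — endpoints in different components.
P-U (3): add — endpoints in different components.
P-Q (4): add — endpoints in different components.
Q-T (4): add — endpoints in different components.
Q-X (10): add — endpoints in different components.
P-S (13): add — endpoints in different components.
Edges rejected before the tree was complete: 0.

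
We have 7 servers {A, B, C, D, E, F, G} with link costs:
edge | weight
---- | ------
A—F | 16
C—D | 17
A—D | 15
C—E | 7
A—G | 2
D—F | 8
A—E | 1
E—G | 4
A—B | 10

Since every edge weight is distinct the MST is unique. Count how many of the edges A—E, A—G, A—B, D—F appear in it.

Sort edges by weight, then run Kruskal:
A—E (1): add — endpoints in different components.
A—G (2): add — endpoints in different components.
E—G (4): skip — E and G already connected.
C—E (7): add — endpoints in different components.
D—F (8): add — endpoints in different components.
A—B (10): add — endpoints in different components.
A—D (15): add — endpoints in different components.
MST edge set: {A—E, A—G, C—E, D—F, A—B, A—D}.
Of the listed edges, {A—E, A—G, A—B, D—F} are in the MST → 4.

4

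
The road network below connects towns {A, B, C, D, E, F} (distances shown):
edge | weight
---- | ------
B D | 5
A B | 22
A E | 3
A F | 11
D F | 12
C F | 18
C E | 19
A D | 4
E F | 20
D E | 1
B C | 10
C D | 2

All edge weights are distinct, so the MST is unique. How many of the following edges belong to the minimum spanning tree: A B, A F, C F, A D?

1

Kruskal: consider edges lightest-first.
D E (1): add. Components now {A} {B} {C} {D,E} {F}
C D (2): add. Components now {A} {B} {C,D,E} {F}
A E (3): add. Components now {A,C,D,E} {B} {F}
A D (4): skip — A and D already connected.
B D (5): add. Components now {A,B,C,D,E} {F}
B C (10): skip — B and C already connected.
A F (11): add. Components now {A,B,C,D,E,F}
MST edge set: {D E, C D, A E, B D, A F}.
Of the listed edges, {A F} are in the MST → 1.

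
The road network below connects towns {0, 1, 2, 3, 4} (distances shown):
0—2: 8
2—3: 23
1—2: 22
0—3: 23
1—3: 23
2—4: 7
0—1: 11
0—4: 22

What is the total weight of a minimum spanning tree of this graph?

Grow the tree from 3 using Prim:
Step 1: frontier [0—3 23, 1—3 23, 2—3 23] → take 0—3 (23); add 0.
Step 2: frontier [0—2 8, 0—1 11, 0—4 22, 1—3 23, 2—3 23] → take 0—2 (8); add 2.
Step 3: frontier [0—1 11, 0—4 22, 2—4 7, 1—2 22, 1—3 23] → take 2—4 (7); add 4.
Step 4: frontier [0—1 11, 1—2 22, 1—3 23] → take 0—1 (11); add 1.
MST edges: 0—3, 0—2, 2—4, 0—1; total weight 23+8+7+11 = 49.

49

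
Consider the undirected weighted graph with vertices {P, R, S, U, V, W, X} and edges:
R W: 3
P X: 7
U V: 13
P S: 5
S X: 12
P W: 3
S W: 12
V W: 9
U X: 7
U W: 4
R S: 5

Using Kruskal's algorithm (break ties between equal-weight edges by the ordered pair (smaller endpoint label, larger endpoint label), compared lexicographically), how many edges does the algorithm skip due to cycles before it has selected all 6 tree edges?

Sort edges by weight, then run Kruskal:
P W (3): add. Components now {S} {P,W} {X} {V} {R} {U}
R W (3): add. Components now {S} {P,R,W} {X} {V} {U}
U W (4): add. Components now {S} {P,R,U,W} {X} {V}
P S (5): add. Components now {P,R,S,U,W} {X} {V}
R S (5): skip — S and R already connected.
P X (7): add. Components now {P,R,S,U,W,X} {V}
U X (7): skip — X and U already connected.
V W (9): add. Components now {P,R,S,U,V,W,X}
Edges rejected before the tree was complete: 2.

2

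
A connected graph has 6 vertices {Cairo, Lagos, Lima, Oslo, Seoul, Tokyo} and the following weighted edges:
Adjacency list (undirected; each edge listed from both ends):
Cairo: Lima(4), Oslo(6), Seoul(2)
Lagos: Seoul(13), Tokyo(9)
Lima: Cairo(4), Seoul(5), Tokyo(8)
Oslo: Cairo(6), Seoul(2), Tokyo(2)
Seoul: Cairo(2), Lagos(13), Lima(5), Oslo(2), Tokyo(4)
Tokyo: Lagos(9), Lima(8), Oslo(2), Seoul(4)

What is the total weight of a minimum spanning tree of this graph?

19

Prim, starting at Oslo.
Step 1: cheapest edge leaving the tree is Oslo–Seoul (2); add Seoul.
Step 2: cheapest edge leaving the tree is Cairo–Seoul (2); add Cairo.
Step 3: cheapest edge leaving the tree is Oslo–Tokyo (2); add Tokyo.
Step 4: cheapest edge leaving the tree is Cairo–Lima (4); add Lima.
Step 5: cheapest edge leaving the tree is Lagos–Tokyo (9); add Lagos.
MST edges: Oslo–Seoul, Cairo–Seoul, Oslo–Tokyo, Cairo–Lima, Lagos–Tokyo; total weight 2+2+2+4+9 = 19.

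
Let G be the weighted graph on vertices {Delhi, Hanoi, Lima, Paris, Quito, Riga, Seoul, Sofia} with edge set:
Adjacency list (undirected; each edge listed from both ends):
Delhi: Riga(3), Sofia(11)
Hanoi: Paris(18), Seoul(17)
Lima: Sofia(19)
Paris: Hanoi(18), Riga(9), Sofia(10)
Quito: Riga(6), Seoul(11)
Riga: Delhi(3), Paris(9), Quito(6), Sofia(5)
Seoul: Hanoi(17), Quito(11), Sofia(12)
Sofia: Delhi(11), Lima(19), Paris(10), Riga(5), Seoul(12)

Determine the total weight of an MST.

Prim, starting at Riga.
Step 1: frontier [Delhi-Riga 3, Riga-Sofia 5, Quito-Riga 6, Paris-Riga 9] → take Delhi-Riga (3); add Delhi.
Step 2: frontier [Delhi-Sofia 11, Riga-Sofia 5, Quito-Riga 6, Paris-Riga 9] → take Riga-Sofia (5); add Sofia.
Step 3: frontier [Quito-Riga 6, Paris-Riga 9, Paris-Sofia 10, Seoul-Sofia 12, Lima-Sofia 19] → take Quito-Riga (6); add Quito.
Step 4: frontier [Quito-Seoul 11, Paris-Riga 9, Paris-Sofia 10, Seoul-Sofia 12, Lima-Sofia 19] → take Paris-Riga (9); add Paris.
Step 5: frontier [Hanoi-Paris 18, Quito-Seoul 11, Seoul-Sofia 12, Lima-Sofia 19] → take Quito-Seoul (11); add Seoul.
Step 6: frontier [Hanoi-Paris 18, Hanoi-Seoul 17, Lima-Sofia 19] → take Hanoi-Seoul (17); add Hanoi.
Step 7: frontier [Lima-Sofia 19] → take Lima-Sofia (19); add Lima.
MST edges: Delhi-Riga, Riga-Sofia, Quito-Riga, Paris-Riga, Quito-Seoul, Hanoi-Seoul, Lima-Sofia; total weight 3+5+6+9+11+17+19 = 70.

70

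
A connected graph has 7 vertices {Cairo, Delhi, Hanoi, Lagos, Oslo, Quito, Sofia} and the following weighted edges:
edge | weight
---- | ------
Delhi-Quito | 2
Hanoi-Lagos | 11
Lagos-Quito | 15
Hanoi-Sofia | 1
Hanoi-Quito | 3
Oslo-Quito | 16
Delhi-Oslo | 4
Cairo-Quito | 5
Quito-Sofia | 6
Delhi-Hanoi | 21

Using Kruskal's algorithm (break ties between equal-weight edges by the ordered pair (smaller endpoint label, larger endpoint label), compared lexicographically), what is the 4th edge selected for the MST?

Delhi-Oslo

Kruskal's algorithm — process edges by increasing weight (ties by edge label):
Hanoi-Sofia (1): add — endpoints in different components.
Delhi-Quito (2): add — endpoints in different components.
Hanoi-Quito (3): add — endpoints in different components.
Delhi-Oslo (4): add — endpoints in different components.
Cairo-Quito (5): add — endpoints in different components.
Quito-Sofia (6): skip — Sofia and Quito already connected.
Hanoi-Lagos (11): add — endpoints in different components.
The 4th edge added is Delhi-Oslo.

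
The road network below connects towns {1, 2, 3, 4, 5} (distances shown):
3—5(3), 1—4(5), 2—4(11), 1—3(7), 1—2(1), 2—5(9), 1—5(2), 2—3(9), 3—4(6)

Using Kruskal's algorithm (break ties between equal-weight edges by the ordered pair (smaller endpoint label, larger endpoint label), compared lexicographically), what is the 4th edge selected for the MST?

1-4

Kruskal: consider edges lightest-first.
1—2 (1): add — endpoints in different components.
1—5 (2): add — endpoints in different components.
3—5 (3): add — endpoints in different components.
1—4 (5): add — endpoints in different components.
The 4th edge added is 1—4.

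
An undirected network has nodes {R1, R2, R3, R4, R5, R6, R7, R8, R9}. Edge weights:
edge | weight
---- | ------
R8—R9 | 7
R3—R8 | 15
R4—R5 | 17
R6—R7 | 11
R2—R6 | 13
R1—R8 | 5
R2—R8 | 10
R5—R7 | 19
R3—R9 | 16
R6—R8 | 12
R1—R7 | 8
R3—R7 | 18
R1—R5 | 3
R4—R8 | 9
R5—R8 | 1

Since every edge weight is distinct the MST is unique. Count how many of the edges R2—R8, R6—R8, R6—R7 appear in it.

2

Sort edges by weight, then run Kruskal:
R5—R8 (1): add — endpoints in different components.
R1—R5 (3): add — endpoints in different components.
R1—R8 (5): skip — R1 and R8 already connected.
R8—R9 (7): add — endpoints in different components.
R1—R7 (8): add — endpoints in different components.
R4—R8 (9): add — endpoints in different components.
R2—R8 (10): add — endpoints in different components.
R6—R7 (11): add — endpoints in different components.
R6—R8 (12): skip — R6 and R8 already connected.
R2—R6 (13): skip — R2 and R6 already connected.
R3—R8 (15): add — endpoints in different components.
MST edge set: {R5—R8, R1—R5, R8—R9, R1—R7, R4—R8, R2—R8, R6—R7, R3—R8}.
Of the listed edges, {R2—R8, R6—R7} are in the MST → 2.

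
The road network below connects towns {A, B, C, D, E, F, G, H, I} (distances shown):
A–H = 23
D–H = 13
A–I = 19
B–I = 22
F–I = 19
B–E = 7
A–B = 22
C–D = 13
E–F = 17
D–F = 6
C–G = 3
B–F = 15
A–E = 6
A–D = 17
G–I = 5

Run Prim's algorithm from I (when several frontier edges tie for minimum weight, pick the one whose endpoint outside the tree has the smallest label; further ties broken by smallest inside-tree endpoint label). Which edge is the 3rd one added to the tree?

Prim's algorithm from I:
Step 1: cheapest edge leaving the tree is G–I (5); add G.
Step 2: cheapest edge leaving the tree is C–G (3); add C.
Step 3: cheapest edge leaving the tree is C–D (13); add D.
Step 4: cheapest edge leaving the tree is D–F (6); add F.
Step 5: cheapest edge leaving the tree is D–H (13); add H.
Step 6: cheapest edge leaving the tree is B–F (15); add B.
Step 7: cheapest edge leaving the tree is B–E (7); add E.
Step 8: cheapest edge leaving the tree is A–E (6); add A.
The 3rd edge added is C–D.

C-D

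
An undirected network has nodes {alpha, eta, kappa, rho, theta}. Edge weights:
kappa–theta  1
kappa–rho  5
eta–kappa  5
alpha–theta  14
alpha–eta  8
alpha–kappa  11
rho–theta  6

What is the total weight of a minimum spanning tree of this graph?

19

Prim's algorithm from theta:
Step 1: cheapest edge leaving the tree is kappa–theta (1); add kappa.
Step 2: cheapest edge leaving the tree is eta–kappa (5); add eta.
Step 3: cheapest edge leaving the tree is kappa–rho (5); add rho.
Step 4: cheapest edge leaving the tree is alpha–eta (8); add alpha.
MST edges: kappa–theta, eta–kappa, kappa–rho, alpha–eta; total weight 1+5+5+8 = 19.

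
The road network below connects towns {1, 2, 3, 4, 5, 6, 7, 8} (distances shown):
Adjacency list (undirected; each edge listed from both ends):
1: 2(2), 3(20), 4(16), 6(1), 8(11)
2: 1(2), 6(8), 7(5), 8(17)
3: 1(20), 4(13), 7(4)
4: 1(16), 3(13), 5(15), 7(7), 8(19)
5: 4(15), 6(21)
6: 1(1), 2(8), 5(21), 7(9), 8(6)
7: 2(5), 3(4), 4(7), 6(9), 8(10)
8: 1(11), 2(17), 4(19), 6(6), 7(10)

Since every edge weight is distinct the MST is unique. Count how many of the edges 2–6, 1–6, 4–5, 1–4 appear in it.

Kruskal's algorithm — process edges by increasing weight (ties by edge label):
1–6 (1): add — endpoints in different components.
1–2 (2): add — endpoints in different components.
3–7 (4): add — endpoints in different components.
2–7 (5): add — endpoints in different components.
6–8 (6): add — endpoints in different components.
4–7 (7): add — endpoints in different components.
2–6 (8): skip — 2 and 6 already connected.
6–7 (9): skip — 6 and 7 already connected.
7–8 (10): skip — 7 and 8 already connected.
1–8 (11): skip — 1 and 8 already connected.
3–4 (13): skip — 3 and 4 already connected.
4–5 (15): add — endpoints in different components.
MST edge set: {1–6, 1–2, 3–7, 2–7, 6–8, 4–7, 4–5}.
Of the listed edges, {1–6, 4–5} are in the MST → 2.

2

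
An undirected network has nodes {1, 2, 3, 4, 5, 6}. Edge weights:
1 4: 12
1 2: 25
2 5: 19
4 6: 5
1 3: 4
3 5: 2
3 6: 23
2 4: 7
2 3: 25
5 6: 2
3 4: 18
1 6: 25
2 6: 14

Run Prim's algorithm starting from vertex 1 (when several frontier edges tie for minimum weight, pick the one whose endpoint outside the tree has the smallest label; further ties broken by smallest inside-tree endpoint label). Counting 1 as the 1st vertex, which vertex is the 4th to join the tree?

6

Prim, starting at 1.
Step 1: cheapest edge leaving the tree is 1 3 (4); add 3.
Step 2: cheapest edge leaving the tree is 3 5 (2); add 5.
Step 3: cheapest edge leaving the tree is 5 6 (2); add 6.
Step 4: cheapest edge leaving the tree is 4 6 (5); add 4.
Step 5: cheapest edge leaving the tree is 2 4 (7); add 2.
Vertex order: 1, 3, 5, 6, 4, 2. The 4th vertex is 6.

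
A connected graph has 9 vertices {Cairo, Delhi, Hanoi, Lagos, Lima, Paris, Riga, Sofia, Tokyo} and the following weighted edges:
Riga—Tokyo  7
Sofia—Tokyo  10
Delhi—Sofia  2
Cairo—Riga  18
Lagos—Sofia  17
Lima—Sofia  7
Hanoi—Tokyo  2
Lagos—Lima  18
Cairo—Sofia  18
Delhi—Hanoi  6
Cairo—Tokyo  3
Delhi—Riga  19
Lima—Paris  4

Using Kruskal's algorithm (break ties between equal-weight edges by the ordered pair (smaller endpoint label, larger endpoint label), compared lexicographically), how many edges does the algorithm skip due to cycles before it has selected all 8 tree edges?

1

Kruskal's algorithm — process edges by increasing weight (ties by edge label):
Delhi—Sofia (2): add — endpoints in different components.
Hanoi—Tokyo (2): add — endpoints in different components.
Cairo—Tokyo (3): add — endpoints in different components.
Lima—Paris (4): add — endpoints in different components.
Delhi—Hanoi (6): add — endpoints in different components.
Lima—Sofia (7): add — endpoints in different components.
Riga—Tokyo (7): add — endpoints in different components.
Sofia—Tokyo (10): skip — Tokyo and Sofia already connected.
Lagos—Sofia (17): add — endpoints in different components.
Edges rejected before the tree was complete: 1.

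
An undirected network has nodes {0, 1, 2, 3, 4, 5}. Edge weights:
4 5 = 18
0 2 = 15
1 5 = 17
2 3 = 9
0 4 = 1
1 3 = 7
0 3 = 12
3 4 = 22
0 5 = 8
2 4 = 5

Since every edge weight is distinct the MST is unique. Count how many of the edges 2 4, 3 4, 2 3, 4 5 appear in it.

2

Kruskal's algorithm — process edges by increasing weight (ties by edge label):
0 4 (1): add. Components now {0,4} {1} {2} {3} {5}
2 4 (5): add. Components now {0,2,4} {1} {3} {5}
1 3 (7): add. Components now {0,2,4} {1,3} {5}
0 5 (8): add. Components now {0,2,4,5} {1,3}
2 3 (9): add. Components now {0,1,2,3,4,5}
MST edge set: {0 4, 2 4, 1 3, 0 5, 2 3}.
Of the listed edges, {2 4, 2 3} are in the MST → 2.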